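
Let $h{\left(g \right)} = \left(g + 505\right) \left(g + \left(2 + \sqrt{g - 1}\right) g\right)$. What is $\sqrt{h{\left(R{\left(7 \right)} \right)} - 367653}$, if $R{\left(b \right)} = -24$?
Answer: $\sqrt{-402285 - 57720 i} \approx 45.386 - 635.88 i$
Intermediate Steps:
$h{\left(g \right)} = \left(505 + g\right) \left(g + g \left(2 + \sqrt{-1 + g}\right)\right)$ ($h{\left(g \right)} = \left(505 + g\right) \left(g + \left(2 + \sqrt{-1 + g}\right) g\right) = \left(505 + g\right) \left(g + g \left(2 + \sqrt{-1 + g}\right)\right)$)
$\sqrt{h{\left(R{\left(7 \right)} \right)} - 367653} = \sqrt{- 24 \left(1515 + 3 \left(-24\right) + 505 \sqrt{-1 - 24} - 24 \sqrt{-1 - 24}\right) - 367653} = \sqrt{- 24 \left(1515 - 72 + 505 \sqrt{-25} - 24 \sqrt{-25}\right) - 367653} = \sqrt{- 24 \left(1515 - 72 + 505 \cdot 5 i - 24 \cdot 5 i\right) - 367653} = \sqrt{- 24 \left(1515 - 72 + 2525 i - 120 i\right) - 367653} = \sqrt{- 24 \left(1443 + 2405 i\right) - 367653} = \sqrt{\left(-34632 - 57720 i\right) - 367653} = \sqrt{-402285 - 57720 i}$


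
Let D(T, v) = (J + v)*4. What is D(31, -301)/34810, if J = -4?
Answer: -122/3481 ≈ -0.035047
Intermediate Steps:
D(T, v) = -16 + 4*v (D(T, v) = (-4 + v)*4 = -16 + 4*v)
D(31, -301)/34810 = (-16 + 4*(-301))/34810 = (-16 - 1204)*(1/34810) = -1220*1/34810 = -122/3481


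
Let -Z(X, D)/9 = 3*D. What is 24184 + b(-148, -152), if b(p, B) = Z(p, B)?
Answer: 28288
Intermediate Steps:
Z(X, D) = -27*D
b(p, B) = -27*B
24184 + b(-148, -152) = 24184 - 27*(-152) = 24184 + 4104 = 28288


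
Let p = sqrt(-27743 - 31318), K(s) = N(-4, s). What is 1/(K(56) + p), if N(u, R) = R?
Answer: 56/62197 - I*sqrt(59061)/62197 ≈ 0.00090037 - 0.0039073*I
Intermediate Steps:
K(s) = s
p = I*sqrt(59061) (p = sqrt(-59061) = I*sqrt(59061) ≈ 243.02*I)
1/(K(56) + p) = 1/(56 + I*sqrt(59061))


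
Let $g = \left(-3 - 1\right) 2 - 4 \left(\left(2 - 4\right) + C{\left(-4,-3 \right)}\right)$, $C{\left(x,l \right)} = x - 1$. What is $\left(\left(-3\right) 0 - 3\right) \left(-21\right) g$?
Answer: $1260$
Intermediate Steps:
$C{\left(x,l \right)} = -1 + x$
$g = 20$ ($g = \left(-3 - 1\right) 2 - 4 \left(\left(2 - 4\right) - 5\right) = \left(-4\right) 2 - 4 \left(-2 - 5\right) = -8 - -28 = -8 + 28 = 20$)
$\left(\left(-3\right) 0 - 3\right) \left(-21\right) g = \left(\left(-3\right) 0 - 3\right) \left(-21\right) 20 = \left(0 - 3\right) \left(-21\right) 20 = \left(-3\right) \left(-21\right) 20 = 63 \cdot 20 = 1260$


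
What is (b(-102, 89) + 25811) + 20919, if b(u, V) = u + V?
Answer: 46717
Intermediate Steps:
b(u, V) = V + u
(b(-102, 89) + 25811) + 20919 = ((89 - 102) + 25811) + 20919 = (-13 + 25811) + 20919 = 25798 + 20919 = 46717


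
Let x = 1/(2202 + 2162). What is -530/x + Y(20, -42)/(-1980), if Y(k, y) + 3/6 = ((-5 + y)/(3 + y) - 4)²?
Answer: -13931087249441/6023160 ≈ -2.3129e+6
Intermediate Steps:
x = 1/4364 ≈ 0.00022915
Y(k, y) = -½ + (-4 + (-5 + y)/(3 + y))² (Y(k, y) = -½ + ((-5 + y)/(3 + y) - 4)² = -½ + (-4 + (-5 + y)/(3 + y))²)
-530/x + Y(20, -42)/(-1980) = -530/1/4364 + (-½ + (17 + 3*(-42))²/(3 - 42)²)/(-1980) = -530*4364 + (-½ + (17 - 126)²/(-39)²)*(-1/1980) = -2312920 + (-½ + (1/1521)*(-109)²)*(-1/1980) = -2312920 + (-½ + (1/1521)*11881)*(-1/1980) = -2312920 + (-½ + 11881/1521)*(-1/1980) = -2312920 + (22241/3042)*(-1/1980) = -2312920 - 22241/6023160 = -13931087249441/6023160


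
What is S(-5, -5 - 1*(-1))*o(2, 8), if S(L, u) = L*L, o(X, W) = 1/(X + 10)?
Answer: 25/12 ≈ 2.0833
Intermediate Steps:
o(X, W) = 1/(10 + X)
S(L, u) = L²
S(-5, -5 - 1*(-1))*o(2, 8) = (-5)²/(10 + 2) = 25/12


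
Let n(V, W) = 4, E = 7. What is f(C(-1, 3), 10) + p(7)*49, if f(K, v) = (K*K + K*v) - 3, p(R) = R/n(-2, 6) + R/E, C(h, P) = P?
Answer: 683/4 ≈ 170.75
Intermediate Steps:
p(R) = 11*R/28 (p(R) = R/4 + R/7 = 11*R/28)
f(K, v) = -3 + K**2 + K*v (f(K, v) = (K**2 + K*v) - 3 = -3 + K**2 + K*v)
f(C(-1, 3), 10) + p(7)*49 = (-3 + 3**2 + 3*10) + ((11/28)*7)*49 = (-3 + 9 + 30) + (11/4)*49 = 36 + 539/4 = 683/4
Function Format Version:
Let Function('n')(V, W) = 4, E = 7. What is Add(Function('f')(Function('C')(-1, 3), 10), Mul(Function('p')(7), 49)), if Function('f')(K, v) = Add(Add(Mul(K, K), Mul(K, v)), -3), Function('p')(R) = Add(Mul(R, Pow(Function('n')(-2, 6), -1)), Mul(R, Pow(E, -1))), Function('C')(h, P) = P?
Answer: Rational(683, 4) ≈ 170.75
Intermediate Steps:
Function('p')(R) = Mul(Rational(11, 28), R) (Function('p')(R) = Add(Mul(R, Pow(4, -1)), Mul(R, Pow(7, -1))) = Add(Mul(R, Rational(1, 4)), Mul(R, Rational(1, 7))) = Add(Mul(Rational(1, 4), R), Mul(Rational(1, 7), R)) = Mul(Rational(11, 28), R))
Function('f')(K, v) = Add(-3, Pow(K, 2), Mul(K, v)) (Function('f')(K, v) = Add(Add(Pow(K, 2), Mul(K, v)), -3) = Add(-3, Pow(K, 2), Mul(K, v)))
Add(Function('f')(Function('C')(-1, 3), 10), Mul(Function('p')(7), 49)) = Add(Add(-3, Pow(3, 2), Mul(3, 10)), Mul(Mul(Rational(11, 28), 7), 49)) = Add(Add(-3, 9, 30), Mul(Rational(11, 4), 49)) = Add(36, Rational(539, 4)) = Rational(683, 4)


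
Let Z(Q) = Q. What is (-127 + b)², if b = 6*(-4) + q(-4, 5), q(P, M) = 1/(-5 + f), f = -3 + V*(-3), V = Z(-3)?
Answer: 22500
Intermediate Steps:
V = -3
f = 6 (f = -3 - 3*(-3) = -3 + 9 = 6)
q(P, M) = 1 (q(P, M) = 1/(-5 + 6) = 1/1 = 1)
b = -23 (b = 6*(-4) + 1 = -24 + 1 = -23)
(-127 + b)² = (-127 - 23)² = (-150)² = 22500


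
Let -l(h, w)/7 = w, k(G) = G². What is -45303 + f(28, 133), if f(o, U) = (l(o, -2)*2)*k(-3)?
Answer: -45051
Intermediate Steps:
l(h, w) = -7*w
f(o, U) = 252 (f(o, U) = (-7*(-2)*2)*(-3)² = (14*2)*9 = 28*9 = 252)
-45303 + f(28, 133) = -45303 + 252 = -45051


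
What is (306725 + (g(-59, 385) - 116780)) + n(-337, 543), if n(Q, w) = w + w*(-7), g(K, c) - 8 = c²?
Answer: 334920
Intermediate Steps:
g(K, c) = 8 + c²
n(Q, w) = -6*w (n(Q, w) = w - 7*w = -6*w)
(306725 + (g(-59, 385) - 116780)) + n(-337, 543) = (306725 + ((8 + 385²) - 116780)) - 6*543 = (306725 + ((8 + 148225) - 116780)) - 3258 = (306725 + (148233 - 116780)) - 3258 = (306725 + 31453) - 3258 = 338178 - 3258 = 334920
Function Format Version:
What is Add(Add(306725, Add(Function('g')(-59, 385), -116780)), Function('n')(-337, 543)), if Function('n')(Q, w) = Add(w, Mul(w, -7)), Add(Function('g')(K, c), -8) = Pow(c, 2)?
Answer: 334920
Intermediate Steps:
Function('g')(K, c) = Add(8, Pow(c, 2))
Function('n')(Q, w) = Mul(-6, w) (Function('n')(Q, w) = Add(w, Mul(-7, w)) = Mul(-6, w))
Add(Add(306725, Add(Function('g')(-59, 385), -116780)), Function('n')(-337, 543)) = Add(Add(306725, Add(Add(8, Pow(385, 2)), -116780)), Mul(-6, 543)) = Add(Add(306725, Add(Add(8, 148225), -116780)), -3258) = Add(Add(306725, Add(148233, -116780)), -3258) = Add(Add(306725, 31453), -3258) = Add(338178, -3258) = 334920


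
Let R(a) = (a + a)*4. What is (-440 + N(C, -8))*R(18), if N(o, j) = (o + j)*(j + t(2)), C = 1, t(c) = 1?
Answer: -56304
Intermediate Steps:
N(o, j) = (1 + j)*(j + o) (N(o, j) = (o + j)*(j + 1) = (j + o)*(1 + j) = (1 + j)*(j + o))
R(a) = 8*a (R(a) = (2*a)*4 = 8*a)
(-440 + N(C, -8))*R(18) = (-440 + (-8 + 1 + (-8)² - 8*1))*(8*18) = (-440 + (-8 + 1 + 64 - 8))*144 = (-440 + 49)*144 = -391*144 = -56304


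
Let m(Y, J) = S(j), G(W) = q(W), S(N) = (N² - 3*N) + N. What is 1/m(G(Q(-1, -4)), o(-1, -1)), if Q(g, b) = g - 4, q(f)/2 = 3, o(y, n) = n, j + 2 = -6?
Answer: 1/80 ≈ 0.012500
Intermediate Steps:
j = -8 (j = -2 - 6 = -8)
S(N) = N² - 2*N
q(f) = 6 (q(f) = 2*3 = 6)
Q(g, b) = -4 + g
G(W) = 6
m(Y, J) = 80 (m(Y, J) = -8*(-2 - 8) = -8*(-10) = 80)
1/m(G(Q(-1, -4)), o(-1, -1)) = 1/80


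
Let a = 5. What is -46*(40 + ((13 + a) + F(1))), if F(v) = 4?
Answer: -2852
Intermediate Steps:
-46*(40 + ((13 + a) + F(1))) = -46*(40 + ((13 + 5) + 4)) = -46*(40 + (18 + 4)) = -46*(40 + 22) = -46*62 = -2852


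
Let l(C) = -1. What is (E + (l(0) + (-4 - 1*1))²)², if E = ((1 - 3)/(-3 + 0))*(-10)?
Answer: 7744/9 ≈ 860.44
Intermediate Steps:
E = -20/3 (E = -2/(-3)*(-10) = -2*(-⅓)*(-10) = (⅔)*(-10) = -20/3 ≈ -6.6667)
(E + (l(0) + (-4 - 1*1))²)² = (-20/3 + (-1 + (-4 - 1*1))²)² = (-20/3 + (-1 + (-4 - 1))²)² = (-20/3 + (-1 - 5)²)² = (-20/3 + (-6)²)² = (-20/3 + 36)² = (88/3)² = 7744/9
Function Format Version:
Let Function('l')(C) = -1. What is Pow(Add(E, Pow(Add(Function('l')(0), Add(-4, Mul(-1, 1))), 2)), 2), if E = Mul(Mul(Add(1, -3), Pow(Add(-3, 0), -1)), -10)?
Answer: Rational(7744, 9) ≈ 860.44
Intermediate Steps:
E = Rational(-20, 3) (E = Mul(Mul(-2, Pow(-3, -1)), -10) = Mul(Mul(-2, Rational(-1, 3)), -10) = Mul(Rational(2, 3), -10) = Rational(-20, 3) ≈ -6.6667)
Pow(Add(E, Pow(Add(Function('l')(0), Add(-4, Mul(-1, 1))), 2)), 2) = Pow(Add(Rational(-20, 3), Pow(Add(-1, Add(-4, Mul(-1, 1))), 2)), 2) = Pow(Add(Rational(-20, 3), Pow(Add(-1, Add(-4, -1)), 2)), 2) = Pow(Add(Rational(-20, 3), Pow(Add(-1, -5), 2)), 2) = Pow(Add(Rational(-20, 3), Pow(-6, 2)), 2) = Pow(Add(Rational(-20, 3), 36), 2) = Pow(Rational(88, 3), 2) = Rational(7744, 9)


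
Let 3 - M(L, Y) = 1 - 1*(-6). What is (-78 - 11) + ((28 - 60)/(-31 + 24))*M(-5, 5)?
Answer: -751/7 ≈ -107.29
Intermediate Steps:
M(L, Y) = -4 (M(L, Y) = 3 - (1 - 1*(-6)) = 3 - (1 + 6) = 3 - 1*7 = 3 - 7 = -4)
(-78 - 11) + ((28 - 60)/(-31 + 24))*M(-5, 5) = (-78 - 11) + ((28 - 60)/(-31 + 24))*(-4) = -89 - 32/(-7)*(-4) = -89 - 32*(-1/7)*(-4) = -89 + (32/7)*(-4) = -89 - 128/7 = -751/7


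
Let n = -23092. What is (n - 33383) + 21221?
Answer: -35254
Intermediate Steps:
(n - 33383) + 21221 = (-23092 - 33383) + 21221 = -56475 + 21221 = -35254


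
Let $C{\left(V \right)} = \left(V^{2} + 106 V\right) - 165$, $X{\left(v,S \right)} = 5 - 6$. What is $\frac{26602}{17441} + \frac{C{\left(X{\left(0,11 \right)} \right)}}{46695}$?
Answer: $\frac{82498088}{54293833} \approx 1.5195$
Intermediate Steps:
$X{\left(v,S \right)} = -1$ ($X{\left(v,S \right)} = 5 - 6 = -1$)
$C{\left(V \right)} = -165 + V^{2} + 106 V$
$\frac{26602}{17441} + \frac{C{\left(X{\left(0,11 \right)} \right)}}{46695} = \frac{26602}{17441} + \frac{-165 + \left(-1\right)^{2} + 106 \left(-1\right)}{46695} = 26602 \cdot \frac{1}{17441} + \left(-165 + 1 - 106\right) \frac{1}{46695} = \frac{26602}{17441} - \frac{18}{3113} = \frac{82498088}{54293833}$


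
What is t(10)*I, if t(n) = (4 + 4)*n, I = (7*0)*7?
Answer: 0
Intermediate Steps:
I = 0 (I = 0*7 = 0)
t(n) = 8*n
t(10)*I = (8*10)*0 = 80*0 = 0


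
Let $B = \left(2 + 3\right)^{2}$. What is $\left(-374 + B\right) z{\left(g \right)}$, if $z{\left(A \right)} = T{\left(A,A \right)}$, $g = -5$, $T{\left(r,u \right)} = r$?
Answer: $1745$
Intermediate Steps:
$B = 25$ ($B = 5^{2} = 25$)
$z{\left(A \right)} = A$
$\left(-374 + B\right) z{\left(g \right)} = \left(-374 + 25\right) \left(-5\right) = \left(-349\right) \left(-5\right) = 1745$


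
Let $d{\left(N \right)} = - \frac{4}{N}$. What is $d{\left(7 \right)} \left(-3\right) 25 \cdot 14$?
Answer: $600$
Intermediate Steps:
$d{\left(7 \right)} \left(-3\right) 25 \cdot 14 = - \frac{4}{7} \left(-3\right) 25 \cdot 14 = \left(-4\right) \frac{1}{7} \left(\left(-75\right) 14\right) = \left(- \frac{4}{7}\right) \left(-1050\right) = 600$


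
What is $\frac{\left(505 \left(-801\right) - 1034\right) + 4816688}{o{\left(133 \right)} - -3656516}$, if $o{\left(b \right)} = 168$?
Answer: $\frac{4411149}{3656684} \approx 1.2063$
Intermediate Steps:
$\frac{\left(505 \left(-801\right) - 1034\right) + 4816688}{o{\left(133 \right)} - -3656516} = \frac{\left(505 \left(-801\right) - 1034\right) + 4816688}{168 - -3656516} = \frac{\left(-404505 - 1034\right) + 4816688}{168 + 3656516} = \frac{-405539 + 4816688}{3656684} = 4411149 \cdot \frac{1}{3656684} = \frac{4411149}{3656684}$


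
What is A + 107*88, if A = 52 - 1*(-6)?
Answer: 9474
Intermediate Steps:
A = 58 (A = 52 + 6 = 58)
A + 107*88 = 58 + 107*88 = 58 + 9416 = 9474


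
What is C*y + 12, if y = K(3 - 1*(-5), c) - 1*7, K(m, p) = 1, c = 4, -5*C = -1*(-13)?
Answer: 138/5 ≈ 27.600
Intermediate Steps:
C = -13/5 (C = -(-1)*(-13)/5 = -⅕*13 = -13/5 ≈ -2.6000)
y = -6 (y = 1 - 1*7 = 1 - 7 = -6)
C*y + 12 = -13/5*(-6) + 12 = 78/5 + 12 = 138/5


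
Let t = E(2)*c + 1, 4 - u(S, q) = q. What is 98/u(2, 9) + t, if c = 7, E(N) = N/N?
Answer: -58/5 ≈ -11.600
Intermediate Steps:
E(N) = 1
u(S, q) = 4 - q
t = 8 (t = 1*7 + 1 = 7 + 1 = 8)
98/u(2, 9) + t = 98/(4 - 1*9) + 8 = 98/(4 - 9) + 8 = 98/(-5) + 8 = 98*(-1/5) + 8 = -98/5 + 8 = -58/5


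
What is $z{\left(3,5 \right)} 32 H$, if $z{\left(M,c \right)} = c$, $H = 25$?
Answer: $4000$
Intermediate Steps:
$z{\left(3,5 \right)} 32 H = 5 \cdot 32 \cdot 25 = 160 \cdot 25 = 4000$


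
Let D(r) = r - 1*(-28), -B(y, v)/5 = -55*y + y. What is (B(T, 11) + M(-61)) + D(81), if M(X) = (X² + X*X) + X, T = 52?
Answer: 21530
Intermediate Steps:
B(y, v) = 270*y (B(y, v) = -5*(-55*y + y) = -(-270)*y = 270*y)
M(X) = X + 2*X² (M(X) = (X² + X²) + X = 2*X² + X = X + 2*X²)
D(r) = 28 + r (D(r) = r + 28 = 28 + r)
(B(T, 11) + M(-61)) + D(81) = (270*52 - 61*(1 + 2*(-61))) + (28 + 81) = (14040 - 61*(1 - 122)) + 109 = (14040 - 61*(-121)) + 109 = (14040 + 7381) + 109 = 21421 + 109 = 21530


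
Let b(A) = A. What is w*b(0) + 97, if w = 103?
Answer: 97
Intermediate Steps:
w*b(0) + 97 = 103*0 + 97 = 0 + 97 = 97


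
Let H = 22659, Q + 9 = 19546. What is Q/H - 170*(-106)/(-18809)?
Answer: -5834821/60884733 ≈ -0.095834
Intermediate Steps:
Q = 19537 (Q = -9 + 19546 = 19537)
Q/H - 170*(-106)/(-18809) = 19537/22659 - 170*(-106)/(-18809) = 19537*(1/22659) + 18020*(-1/18809) = 2791/3237 - 18020/18809 = -5834821/60884733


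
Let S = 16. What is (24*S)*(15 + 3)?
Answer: 6912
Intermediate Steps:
(24*S)*(15 + 3) = (24*16)*(15 + 3) = 384*18 = 6912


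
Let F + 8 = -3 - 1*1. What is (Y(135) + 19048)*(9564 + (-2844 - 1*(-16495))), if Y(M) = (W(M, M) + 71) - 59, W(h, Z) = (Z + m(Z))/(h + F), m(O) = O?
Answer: 18143683250/41 ≈ 4.4253e+8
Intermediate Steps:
F = -12 (F = -8 + (-3 - 1*1) = -8 + (-3 - 1) = -8 - 4 = -12)
W(h, Z) = 2*Z/(-12 + h) (W(h, Z) = (Z + Z)/(h - 12) = (2*Z)/(-12 + h) = 2*Z/(-12 + h))
Y(M) = 12 + 2*M/(-12 + M) (Y(M) = (2*M/(-12 + M) + 71) - 59 = (71 + 2*M/(-12 + M)) - 59 = 12 + 2*M/(-12 + M))
(Y(135) + 19048)*(9564 + (-2844 - 1*(-16495))) = (2*(-72 + 7*135)/(-12 + 135) + 19048)*(9564 + (-2844 - 1*(-16495))) = (2*(-72 + 945)/123 + 19048)*(9564 + (-2844 + 16495)) = (2*(1/123)*873 + 19048)*(9564 + 13651) = (582/41 + 19048)*23215 = (781550/41)*23215 = 18143683250/41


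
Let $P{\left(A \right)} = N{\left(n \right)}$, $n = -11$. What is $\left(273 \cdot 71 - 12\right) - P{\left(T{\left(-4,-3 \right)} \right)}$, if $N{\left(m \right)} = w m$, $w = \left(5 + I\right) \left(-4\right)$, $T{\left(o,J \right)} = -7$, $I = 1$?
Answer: $19107$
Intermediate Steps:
$w = -24$ ($w = \left(5 + 1\right) \left(-4\right) = 6 \left(-4\right) = -24$)
$N{\left(m \right)} = - 24 m$
$P{\left(A \right)} = 264$ ($P{\left(A \right)} = \left(-24\right) \left(-11\right) = 264$)
$\left(273 \cdot 71 - 12\right) - P{\left(T{\left(-4,-3 \right)} \right)} = \left(273 \cdot 71 - 12\right) - 264 = \left(19383 - 12\right) - 264 = 19371 - 264 = 19107$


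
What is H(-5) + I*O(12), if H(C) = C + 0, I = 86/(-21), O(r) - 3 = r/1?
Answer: -465/7 ≈ -66.429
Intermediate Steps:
O(r) = 3 + r (O(r) = 3 + r/1 = 3 + r*1 = 3 + r)
I = -86/21 (I = 86*(-1/21) = -86/21 ≈ -4.0952)
H(C) = C
H(-5) + I*O(12) = -5 - 86*(3 + 12)/21 = -5 - 86/21*15 = -5 - 430/7 = -465/7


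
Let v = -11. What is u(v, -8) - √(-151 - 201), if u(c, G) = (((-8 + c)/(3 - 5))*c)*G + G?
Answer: 828 - 4*I*√22 ≈ 828.0 - 18.762*I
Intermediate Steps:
u(c, G) = G + G*c*(4 - c/2) (u(c, G) = (((-8 + c)/(-2))*c)*G + G = (((-8 + c)*(-½))*c)*G + G = ((4 - c/2)*c)*G + G = (c*(4 - c/2))*G + G = G*c*(4 - c/2) + G = G + G*c*(4 - c/2))
u(v, -8) - √(-151 - 201) = (½)*(-8)*(2 - 1*(-11)² + 8*(-11)) - √(-151 - 201) = (½)*(-8)*(2 - 1*121 - 88) - √(-352) = (½)*(-8)*(2 - 121 - 88) - 4*I*√22 = (½)*(-8)*(-207) - 4*I*√22 = 828 - 4*I*√22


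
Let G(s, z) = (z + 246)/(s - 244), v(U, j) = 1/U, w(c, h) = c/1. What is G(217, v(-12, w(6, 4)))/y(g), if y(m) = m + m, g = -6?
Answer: 2951/3888 ≈ 0.75900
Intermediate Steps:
w(c, h) = c (w(c, h) = c*1 = c)
G(s, z) = (246 + z)/(-244 + s)
y(m) = 2*m
G(217, v(-12, w(6, 4)))/y(g) = ((246 + 1/(-12))/(-244 + 217))/((2*(-6))) = ((246 - 1/12)/(-27))/(-12) = -1/27*2951/12*(-1/12) = -2951/324*(-1/12) = 2951/3888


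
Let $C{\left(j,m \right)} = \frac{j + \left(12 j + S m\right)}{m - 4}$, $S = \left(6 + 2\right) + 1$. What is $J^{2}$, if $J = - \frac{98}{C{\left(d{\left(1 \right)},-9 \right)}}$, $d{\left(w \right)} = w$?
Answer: $\frac{405769}{1156} \approx 351.01$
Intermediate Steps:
$S = 9$ ($S = 8 + 1 = 9$)
$C{\left(j,m \right)} = \frac{9 m + 13 j}{-4 + m}$ ($C{\left(j,m \right)} = \frac{j + \left(12 j + 9 m\right)}{m - 4} = \frac{j + \left(9 m + 12 j\right)}{-4 + m} = \frac{9 m + 13 j}{-4 + m}$)
$J = - \frac{637}{34}$ ($J = - \frac{98}{\frac{1}{-4 - 9} \left(9 \left(-9\right) + 13 \cdot 1\right)} = - \frac{98}{\frac{1}{-13} \left(-81 + 13\right)} = - \frac{98}{\left(- \frac{1}{13}\right) \left(-68\right)} = - \frac{98}{\frac{68}{13}} = \left(-98\right) \frac{13}{68} = - \frac{637}{34} \approx -18.735$)
$J^{2} = \left(- \frac{637}{34}\right)^{2} = \frac{405769}{1156}$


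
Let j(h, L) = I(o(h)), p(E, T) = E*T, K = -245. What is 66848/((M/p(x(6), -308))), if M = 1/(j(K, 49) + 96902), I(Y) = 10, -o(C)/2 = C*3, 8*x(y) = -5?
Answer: 1247086874880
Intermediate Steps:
x(y) = -5/8 (x(y) = (1/8)*(-5) = -5/8)
o(C) = -6*C (o(C) = -2*C*3 = -6*C)
j(h, L) = 10
M = 1/96912 (M = 1/(10 + 96902) = 1/96912 ≈ 1.0319e-5)
66848/((M/p(x(6), -308))) = 66848/((1/(96912*((-5/8*(-308)))))) = 66848/((1/(96912*(385/2)))) = 66848/(((1/96912)*(2/385))) = 66848/(1/18655560) = 66848*18655560 = 1247086874880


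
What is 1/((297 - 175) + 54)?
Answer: 1/176 ≈ 0.0056818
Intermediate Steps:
1/((297 - 175) + 54) = 1/(122 + 54) = 1/176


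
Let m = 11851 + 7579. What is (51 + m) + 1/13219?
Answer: 257519340/13219 ≈ 19481.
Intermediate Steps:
m = 19430
(51 + m) + 1/13219 = (51 + 19430) + 1/13219 = 19481 + 1/13219 = 257519340/13219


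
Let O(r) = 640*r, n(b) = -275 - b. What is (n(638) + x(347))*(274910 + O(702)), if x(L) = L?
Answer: -409891540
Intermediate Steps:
(n(638) + x(347))*(274910 + O(702)) = ((-275 - 1*638) + 347)*(274910 + 640*702) = ((-275 - 638) + 347)*(274910 + 449280) = (-913 + 347)*724190 = -566*724190 = -409891540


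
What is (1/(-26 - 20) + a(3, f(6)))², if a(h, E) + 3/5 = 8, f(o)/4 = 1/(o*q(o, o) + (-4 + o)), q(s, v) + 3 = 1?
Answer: 2879809/52900 ≈ 54.439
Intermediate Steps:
q(s, v) = -2 (q(s, v) = -3 + 1 = -2)
f(o) = 4/(-4 - o) (f(o) = 4/(o*(-2) + (-4 + o)) = 4/(-2*o + (-4 + o)) = 4/(-4 - o))
a(h, E) = 37/5 (a(h, E) = -⅗ + 8 = 37/5)
(1/(-26 - 20) + a(3, f(6)))² = (1/(-26 - 20) + 37/5)² = (1/(-46) + 37/5)² = (-1/46 + 37/5)² = (1697/230)² = 2879809/52900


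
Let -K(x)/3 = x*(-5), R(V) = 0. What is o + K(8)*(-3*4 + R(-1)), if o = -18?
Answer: -1458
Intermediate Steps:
K(x) = 15*x (K(x) = -3*x*(-5) = -(-15)*x = 15*x)
o + K(8)*(-3*4 + R(-1)) = -18 + (15*8)*(-3*4 + 0) = -18 + 120*(-12 + 0) = -18 + 120*(-12) = -18 - 1440 = -1458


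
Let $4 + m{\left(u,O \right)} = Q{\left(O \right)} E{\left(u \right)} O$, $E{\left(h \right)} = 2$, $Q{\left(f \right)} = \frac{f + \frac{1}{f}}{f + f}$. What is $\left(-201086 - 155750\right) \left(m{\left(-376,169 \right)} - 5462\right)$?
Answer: $\frac{319436732512}{169} \approx 1.8902 \cdot 10^{9}$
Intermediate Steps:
$Q{\left(f \right)} = \frac{f + \frac{1}{f}}{2 f}$
$m{\left(u,O \right)} = -4 + \frac{1 + O^{2}}{O}$ ($m{\left(u,O \right)} = -4 + \frac{1 + O^{2}}{2 O^{2}} \cdot 2 O = -4 + \frac{1 + O^{2}}{O^{2}} O = -4 + \frac{1 + O^{2}}{O}$)
$\left(-201086 - 155750\right) \left(m{\left(-376,169 \right)} - 5462\right) = \left(-201086 - 155750\right) \left(\left(-4 + 169 + \frac{1}{169}\right) - 5462\right) = - 356836 \left(\left(-4 + 169 + \frac{1}{169}\right) - 5462\right) = - 356836 \left(\frac{27886}{169} - 5462\right) = \left(-356836\right) \left(- \frac{895192}{169}\right) = \frac{319436732512}{169}$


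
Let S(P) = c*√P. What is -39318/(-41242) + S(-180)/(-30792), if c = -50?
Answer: 19659/20621 + 25*I*√5/2566 ≈ 0.95335 + 0.021786*I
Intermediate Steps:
S(P) = -50*√P
-39318/(-41242) + S(-180)/(-30792) = -39318/(-41242) - 300*I*√5/(-30792) = -39318*(-1/41242) - 300*I*√5*(-1/30792) = 19659/20621 - 300*I*√5*(-1/30792) = 19659/20621 + 25*I*√5/2566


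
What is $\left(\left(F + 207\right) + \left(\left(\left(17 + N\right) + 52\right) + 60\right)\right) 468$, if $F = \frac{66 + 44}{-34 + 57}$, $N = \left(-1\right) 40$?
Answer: $\frac{3237624}{23} \approx 1.4077 \cdot 10^{5}$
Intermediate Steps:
$N = -40$
$F = \frac{110}{23} \approx 4.7826$
$\left(\left(F + 207\right) + \left(\left(\left(17 + N\right) + 52\right) + 60\right)\right) 468 = \left(\left(\frac{110}{23} + 207\right) + \left(\left(\left(17 - 40\right) + 52\right) + 60\right)\right) 468 = \left(\frac{4871}{23} + \left(\left(-23 + 52\right) + 60\right)\right) 468 = \left(\frac{4871}{23} + \left(29 + 60\right)\right) 468 = \left(\frac{4871}{23} + 89\right) 468 = \frac{6918}{23} \cdot 468 = \frac{3237624}{23}$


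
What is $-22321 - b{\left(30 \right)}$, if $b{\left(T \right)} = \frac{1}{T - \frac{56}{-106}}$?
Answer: $- \frac{36115431}{1618} \approx -22321.0$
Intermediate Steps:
$b{\left(T \right)} = \frac{1}{\frac{28}{53} + T}$ ($b{\left(T \right)} = \frac{1}{T - - \frac{28}{53}} = \frac{1}{T + \frac{28}{53}} = \frac{1}{\frac{28}{53} + T}$)
$-22321 - b{\left(30 \right)} = -22321 - \frac{53}{28 + 53 \cdot 30} = -22321 - \frac{53}{28 + 1590} = -22321 - \frac{53}{1618} = - \frac{36115431}{1618}$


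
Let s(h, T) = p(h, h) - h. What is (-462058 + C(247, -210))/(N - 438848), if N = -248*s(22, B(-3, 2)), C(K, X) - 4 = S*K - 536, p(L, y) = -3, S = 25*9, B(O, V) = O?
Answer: 407015/432648 ≈ 0.94075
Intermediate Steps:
S = 225
C(K, X) = -532 + 225*K (C(K, X) = 4 + (225*K - 536) = 4 + (-536 + 225*K) = -532 + 225*K)
s(h, T) = -3 - h
N = 6200 (N = -248*(-3 - 1*22) = -248*(-3 - 22) = -248*(-25) = 6200)
(-462058 + C(247, -210))/(N - 438848) = (-462058 + (-532 + 225*247))/(6200 - 438848) = (-462058 + (-532 + 55575))/(-432648) = (-462058 + 55043)*(-1/432648) = -407015*(-1/432648) = 407015/432648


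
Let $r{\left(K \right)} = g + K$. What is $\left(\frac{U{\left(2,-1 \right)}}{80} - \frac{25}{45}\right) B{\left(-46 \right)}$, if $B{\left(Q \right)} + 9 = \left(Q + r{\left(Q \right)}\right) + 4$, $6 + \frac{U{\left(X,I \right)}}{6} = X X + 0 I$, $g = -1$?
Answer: $\frac{6223}{90} \approx 69.144$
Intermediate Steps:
$U{\left(X,I \right)} = -36 + 6 X^{2}$ ($U{\left(X,I \right)} = -36 + 6 \left(X X + 0 I\right) = -36 + 6 \left(X^{2} + 0\right) = -36 + 6 X^{2}$)
$r{\left(K \right)} = -1 + K$
$B{\left(Q \right)} = -6 + 2 Q$ ($B{\left(Q \right)} = -9 + \left(\left(Q + \left(-1 + Q\right)\right) + 4\right) = -9 + \left(\left(-1 + 2 Q\right) + 4\right) = -9 + \left(3 + 2 Q\right) = -6 + 2 Q$)
$\left(\frac{U{\left(2,-1 \right)}}{80} - \frac{25}{45}\right) B{\left(-46 \right)} = \left(\frac{-36 + 6 \cdot 2^{2}}{80} - \frac{25}{45}\right) \left(-6 + 2 \left(-46\right)\right) = \left(\left(-36 + 6 \cdot 4\right) \frac{1}{80} - \frac{5}{9}\right) \left(-6 - 92\right) = \left(\left(-36 + 24\right) \frac{1}{80} - \frac{5}{9}\right) \left(-98\right) = \left(\left(-12\right) \frac{1}{80} - \frac{5}{9}\right) \left(-98\right) = \left(- \frac{3}{20} - \frac{5}{9}\right) \left(-98\right) = \left(- \frac{127}{180}\right) \left(-98\right) = \frac{6223}{90}$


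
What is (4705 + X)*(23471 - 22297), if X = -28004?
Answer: -27353026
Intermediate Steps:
(4705 + X)*(23471 - 22297) = (4705 - 28004)*(23471 - 22297) = -23299*1174 = -27353026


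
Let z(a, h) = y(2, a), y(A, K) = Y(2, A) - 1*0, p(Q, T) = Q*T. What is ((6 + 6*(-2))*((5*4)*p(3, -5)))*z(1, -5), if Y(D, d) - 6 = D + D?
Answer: 18000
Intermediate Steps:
Y(D, d) = 6 + 2*D (Y(D, d) = 6 + (D + D) = 6 + 2*D)
y(A, K) = 10 (y(A, K) = (6 + 2*2) - 1*0 = (6 + 4) + 0 = 10 + 0 = 10)
z(a, h) = 10
((6 + 6*(-2))*((5*4)*p(3, -5)))*z(1, -5) = ((6 + 6*(-2))*((5*4)*(3*(-5))))*10 = ((6 - 12)*(20*(-15)))*10 = -6*(-300)*10 = 1800*10 = 18000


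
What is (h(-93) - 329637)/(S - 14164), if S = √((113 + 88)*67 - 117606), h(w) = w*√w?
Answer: (329637 + 93*I*√93)/(14164 - 3*I*√11571) ≈ 23.259 + 0.59325*I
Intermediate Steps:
h(w) = w^(3/2)
S = 3*I*√11571 (S = √(201*67 - 117606) = √(13467 - 117606) = √(-104139) = 3*I*√11571 ≈ 322.71*I)
(h(-93) - 329637)/(S - 14164) = ((-93)^(3/2) - 329637)/(3*I*√11571 - 14164) = (-93*I*√93 - 329637)/(-14164 + 3*I*√11571) = (-329637 - 93*I*√93)/(-14164 + 3*I*√11571)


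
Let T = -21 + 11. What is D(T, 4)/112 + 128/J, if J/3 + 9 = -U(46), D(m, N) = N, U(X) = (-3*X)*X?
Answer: 22601/532476 ≈ 0.042445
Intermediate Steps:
T = -10
U(X) = -3*X**2
J = 19017 (J = -27 + 3*(-(-3)*46**2) = -27 + 3*(-(-3)*2116) = -27 + 3*(-1*(-6348)) = -27 + 3*6348 = -27 + 19044 = 19017)
D(T, 4)/112 + 128/J = 4/112 + 128/19017 = 4*(1/112) + 128*(1/19017) = 1/28 + 128/19017 = 22601/532476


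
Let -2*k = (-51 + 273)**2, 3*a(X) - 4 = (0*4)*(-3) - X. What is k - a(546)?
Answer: -73384/3 ≈ -24461.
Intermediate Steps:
a(X) = 4/3 - X/3 (a(X) = 4/3 + ((0*4)*(-3) - X)/3 = 4/3 + (0*(-3) - X)/3 = 4/3 + (0 - X)/3 = 4/3 + (-X)/3 = 4/3 - X/3)
k = -24642 (k = -(-51 + 273)**2/2 = -1/2*222**2 = -1/2*49284 = -24642)
k - a(546) = -24642 - (4/3 - 1/3*546) = -24642 - (4/3 - 182) = -24642 - 1*(-542/3) = -24642 + 542/3 = -73384/3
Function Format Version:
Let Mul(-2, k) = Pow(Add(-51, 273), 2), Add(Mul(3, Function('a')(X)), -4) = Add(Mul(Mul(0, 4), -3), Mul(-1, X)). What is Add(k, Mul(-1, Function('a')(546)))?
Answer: Rational(-73384, 3) ≈ -24461.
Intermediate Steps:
Function('a')(X) = Add(Rational(4, 3), Mul(Rational(-1, 3), X)) (Function('a')(X) = Add(Rational(4, 3), Mul(Rational(1, 3), Add(Mul(Mul(0, 4), -3), Mul(-1, X)))) = Add(Rational(4, 3), Mul(Rational(1, 3), Add(Mul(0, -3), Mul(-1, X)))) = Add(Rational(4, 3), Mul(Rational(1, 3), Add(0, Mul(-1, X)))) = Add(Rational(4, 3), Mul(Rational(1, 3), Mul(-1, X))) = Add(Rational(4, 3), Mul(Rational(-1, 3), X)))
k = -24642 (k = Mul(Rational(-1, 2), Pow(Add(-51, 273), 2)) = Mul(Rational(-1, 2), Pow(222, 2)) = Mul(Rational(-1, 2), 49284) = -24642)
Add(k, Mul(-1, Function('a')(546))) = Add(-24642, Mul(-1, Add(Rational(4, 3), Mul(Rational(-1, 3), 546)))) = Add(-24642, Mul(-1, Add(Rational(4, 3), -182))) = Add(-24642, Mul(-1, Rational(-542, 3))) = Add(-24642, Rational(542, 3)) = Rational(-73384, 3)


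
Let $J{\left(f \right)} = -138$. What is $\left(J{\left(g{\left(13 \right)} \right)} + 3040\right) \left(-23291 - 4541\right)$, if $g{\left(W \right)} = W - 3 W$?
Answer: $-80768464$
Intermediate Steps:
$g{\left(W \right)} = - 2 W$
$\left(J{\left(g{\left(13 \right)} \right)} + 3040\right) \left(-23291 - 4541\right) = \left(-138 + 3040\right) \left(-23291 - 4541\right) = 2902 \left(-27832\right) = -80768464$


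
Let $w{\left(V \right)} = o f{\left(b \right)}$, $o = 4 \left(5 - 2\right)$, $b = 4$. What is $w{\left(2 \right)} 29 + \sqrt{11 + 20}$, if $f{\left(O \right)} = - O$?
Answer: $-1392 + \sqrt{31} \approx -1386.4$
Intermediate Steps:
$o = 12$ ($o = 4 \cdot 3 = 12$)
$w{\left(V \right)} = -48$ ($w{\left(V \right)} = 12 \left(\left(-1\right) 4\right) = 12 \left(-4\right) = -48$)
$w{\left(2 \right)} 29 + \sqrt{11 + 20} = \left(-48\right) 29 + \sqrt{11 + 20} = -1392 + \sqrt{31}$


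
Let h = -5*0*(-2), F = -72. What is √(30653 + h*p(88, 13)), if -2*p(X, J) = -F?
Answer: √30653 ≈ 175.08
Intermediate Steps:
p(X, J) = -36 (p(X, J) = -(-1)*(-72)/2 = -½*72 = -36)
h = 0 (h = 0*(-2) = 0)
√(30653 + h*p(88, 13)) = √(30653 + 0*(-36)) = √(30653 + 0) = √30653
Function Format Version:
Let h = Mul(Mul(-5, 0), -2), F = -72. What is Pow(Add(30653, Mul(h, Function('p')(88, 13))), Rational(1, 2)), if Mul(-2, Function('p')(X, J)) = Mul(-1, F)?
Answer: Pow(30653, Rational(1, 2)) ≈ 175.08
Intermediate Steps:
Function('p')(X, J) = -36 (Function('p')(X, J) = Mul(Rational(-1, 2), Mul(-1, -72)) = Mul(Rational(-1, 2), 72) = -36)
h = 0 (h = Mul(0, -2) = 0)
Pow(Add(30653, Mul(h, Function('p')(88, 13))), Rational(1, 2)) = Pow(Add(30653, Mul(0, -36)), Rational(1, 2)) = Pow(Add(30653, 0), Rational(1, 2)) = Pow(30653, Rational(1, 2))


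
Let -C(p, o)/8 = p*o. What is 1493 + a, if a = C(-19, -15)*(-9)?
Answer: 22013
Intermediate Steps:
C(p, o) = -8*o*p (C(p, o) = -8*p*o = -8*o*p)
a = 20520 (a = -8*(-15)*(-19)*(-9) = -2280*(-9) = 20520)
1493 + a = 1493 + 20520 = 22013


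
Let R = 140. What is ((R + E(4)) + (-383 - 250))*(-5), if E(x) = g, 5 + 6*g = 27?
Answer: 7340/3 ≈ 2446.7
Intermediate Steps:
g = 11/3 (g = -⅚ + (⅙)*27 = -⅚ + 9/2 = 11/3 ≈ 3.6667)
E(x) = 11/3
((R + E(4)) + (-383 - 250))*(-5) = ((140 + 11/3) + (-383 - 250))*(-5) = (431/3 - 633)*(-5) = -1468/3*(-5) = 7340/3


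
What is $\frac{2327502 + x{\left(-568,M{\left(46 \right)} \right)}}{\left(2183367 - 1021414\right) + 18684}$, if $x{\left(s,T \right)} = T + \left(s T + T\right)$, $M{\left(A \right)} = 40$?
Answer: $\frac{2304862}{1180637} \approx 1.9522$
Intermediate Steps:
$x{\left(s,T \right)} = 2 T + T s$ ($x{\left(s,T \right)} = T + \left(T s + T\right) = T + \left(T + T s\right) = 2 T + T s$)
$\frac{2327502 + x{\left(-568,M{\left(46 \right)} \right)}}{\left(2183367 - 1021414\right) + 18684} = \frac{2327502 + 40 \left(2 - 568\right)}{\left(2183367 - 1021414\right) + 18684} = \frac{2327502 + 40 \left(-566\right)}{1161953 + 18684} = \frac{2327502 - 22640}{1180637} = 2304862 \cdot \frac{1}{1180637} = \frac{2304862}{1180637}$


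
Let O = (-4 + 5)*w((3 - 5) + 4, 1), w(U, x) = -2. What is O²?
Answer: 4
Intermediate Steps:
O = -2 (O = (-4 + 5)*(-2) = 1*(-2) = -2)
O² = (-2)² = 4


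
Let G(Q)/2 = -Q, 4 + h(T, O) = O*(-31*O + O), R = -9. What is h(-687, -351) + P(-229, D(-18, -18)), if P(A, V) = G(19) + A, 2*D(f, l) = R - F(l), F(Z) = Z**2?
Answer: -3696301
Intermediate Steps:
h(T, O) = -4 - 30*O**2 (h(T, O) = -4 + O*(-31*O + O) = -4 + O*(-30*O) = -4 - 30*O**2)
D(f, l) = -9/2 - l**2/2 (D(f, l) = (-9 - l**2)/2 = -9/2 - l**2/2)
G(Q) = -2*Q (G(Q) = 2*(-Q) = -2*Q)
P(A, V) = -38 + A (P(A, V) = -2*19 + A = -38 + A)
h(-687, -351) + P(-229, D(-18, -18)) = (-4 - 30*(-351)**2) + (-38 - 229) = (-4 - 30*123201) - 267 = (-4 - 3696030) - 267 = -3696034 - 267 = -3696301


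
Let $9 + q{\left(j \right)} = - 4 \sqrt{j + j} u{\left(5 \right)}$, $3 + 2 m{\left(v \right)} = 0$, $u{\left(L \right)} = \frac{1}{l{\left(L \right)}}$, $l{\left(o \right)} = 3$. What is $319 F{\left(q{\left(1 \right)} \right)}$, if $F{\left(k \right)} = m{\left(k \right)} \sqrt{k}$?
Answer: $- \frac{319 i \sqrt{81 + 12 \sqrt{2}}}{2} \approx - 1578.7 i$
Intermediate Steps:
$u{\left(L \right)} = \frac{1}{3}$
$m{\left(v \right)} = - \frac{3}{2}$ ($m{\left(v \right)} = - \frac{3}{2} + \frac{1}{2} \cdot 0 = - \frac{3}{2} + 0 = - \frac{3}{2}$)
$q{\left(j \right)} = -9 - \frac{4 \sqrt{2} \sqrt{j}}{3}$ ($q{\left(j \right)} = -9 + - 4 \sqrt{j + j} \frac{1}{3} = -9 + - 4 \sqrt{2 j} \frac{1}{3} = -9 + - 4 \sqrt{2} \sqrt{j} \frac{1}{3} = -9 - \frac{4 \sqrt{2} \sqrt{j}}{3}$)
$F{\left(k \right)} = - \frac{3 \sqrt{k}}{2}$
$319 F{\left(q{\left(1 \right)} \right)} = 319 \left(- \frac{3 \sqrt{-9 - \frac{4 \sqrt{2} \sqrt{1}}{3}}}{2}\right) = 319 \left(- \frac{3 \sqrt{-9 - \frac{4}{3} \sqrt{2} \cdot 1}}{2}\right) = 319 \left(- \frac{3 \sqrt{-9 - \frac{4 \sqrt{2}}{3}}}{2}\right) = - \frac{957 \sqrt{-9 - \frac{4 \sqrt{2}}{3}}}{2}$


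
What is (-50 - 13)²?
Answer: 3969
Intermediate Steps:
(-50 - 13)² = (-63)² = 3969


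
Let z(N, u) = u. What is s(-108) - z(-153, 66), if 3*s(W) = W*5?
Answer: -246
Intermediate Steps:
s(W) = 5*W/3 (s(W) = (W*5)/3 = (5*W)/3 = 5*W/3)
s(-108) - z(-153, 66) = (5/3)*(-108) - 1*66 = -180 - 66 = -246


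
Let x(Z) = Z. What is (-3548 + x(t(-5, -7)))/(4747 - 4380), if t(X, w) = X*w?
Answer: -3513/367 ≈ -9.5722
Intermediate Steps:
(-3548 + x(t(-5, -7)))/(4747 - 4380) = (-3548 - 5*(-7))/(4747 - 4380) = (-3548 + 35)/367 = -3513*1/367 = -3513/367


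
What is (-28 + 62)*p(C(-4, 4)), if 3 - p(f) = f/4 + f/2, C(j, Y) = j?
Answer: 204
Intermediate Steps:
p(f) = 3 - 3*f/4 (p(f) = 3 - (f/4 + f/2) = 3 - 3*f/4)
(-28 + 62)*p(C(-4, 4)) = (-28 + 62)*(3 - ¾*(-4)) = 34*(3 + 3) = 34*6 = 204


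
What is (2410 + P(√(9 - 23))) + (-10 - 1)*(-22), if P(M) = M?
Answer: 2652 + I*√14 ≈ 2652.0 + 3.7417*I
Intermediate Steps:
(2410 + P(√(9 - 23))) + (-10 - 1)*(-22) = (2410 + √(9 - 23)) + (-10 - 1)*(-22) = (2410 + √(-14)) - 11*(-22) = (2410 + I*√14) + 242 = 2652 + I*√14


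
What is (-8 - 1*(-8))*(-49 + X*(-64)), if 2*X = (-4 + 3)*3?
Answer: 0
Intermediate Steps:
X = -3/2 (X = ((-4 + 3)*3)/2 = (-1*3)/2 = (½)*(-3) = -3/2 ≈ -1.5000)
(-8 - 1*(-8))*(-49 + X*(-64)) = (-8 - 1*(-8))*(-49 - 3/2*(-64)) = (-8 + 8)*(-49 + 96) = 0*47 = 0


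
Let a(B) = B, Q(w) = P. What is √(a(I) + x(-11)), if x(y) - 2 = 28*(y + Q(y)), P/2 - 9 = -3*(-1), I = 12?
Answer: 3*√42 ≈ 19.442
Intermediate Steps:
P = 24 (P = 18 + 2*(-3*(-1)) = 18 + 2*3 = 18 + 6 = 24)
Q(w) = 24
x(y) = 674 + 28*y (x(y) = 2 + 28*(y + 24) = 2 + 28*(24 + y) = 2 + (672 + 28*y) = 674 + 28*y)
√(a(I) + x(-11)) = √(12 + (674 + 28*(-11))) = √(12 + (674 - 308)) = √(12 + 366) = √378 = 3*√42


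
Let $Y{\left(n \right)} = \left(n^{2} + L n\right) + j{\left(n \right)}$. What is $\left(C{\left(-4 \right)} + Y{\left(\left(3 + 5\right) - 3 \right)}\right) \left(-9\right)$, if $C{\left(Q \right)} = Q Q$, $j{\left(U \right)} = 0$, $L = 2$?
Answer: $-459$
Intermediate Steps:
$C{\left(Q \right)} = Q^{2}$
$Y{\left(n \right)} = n^{2} + 2 n$ ($Y{\left(n \right)} = \left(n^{2} + 2 n\right) + 0 = n^{2} + 2 n$)
$\left(C{\left(-4 \right)} + Y{\left(\left(3 + 5\right) - 3 \right)}\right) \left(-9\right) = \left(\left(-4\right)^{2} + \left(\left(3 + 5\right) - 3\right) \left(2 + \left(\left(3 + 5\right) - 3\right)\right)\right) \left(-9\right) = \left(16 + \left(8 - 3\right) \left(2 + \left(8 - 3\right)\right)\right) \left(-9\right) = \left(16 + 5 \left(2 + 5\right)\right) \left(-9\right) = \left(16 + 5 \cdot 7\right) \left(-9\right) = \left(16 + 35\right) \left(-9\right) = 51 \left(-9\right) = -459$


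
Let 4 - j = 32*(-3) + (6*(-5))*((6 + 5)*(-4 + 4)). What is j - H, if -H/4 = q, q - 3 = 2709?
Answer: 10948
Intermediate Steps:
q = 2712 (q = 3 + 2709 = 2712)
H = -10848 (H = -4*2712 = -10848)
j = 100 (j = 4 - (32*(-3) + (6*(-5))*((6 + 5)*(-4 + 4))) = 4 - (-96 - 330*0) = 4 - (-96 - 30*0) = 4 - (-96 + 0) = 4 - 1*(-96) = 4 + 96 = 100)
j - H = 100 - 1*(-10848) = 100 + 10848 = 10948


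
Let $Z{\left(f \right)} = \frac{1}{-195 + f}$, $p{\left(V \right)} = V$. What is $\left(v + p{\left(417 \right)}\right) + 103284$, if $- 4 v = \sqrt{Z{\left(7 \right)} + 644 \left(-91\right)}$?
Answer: $103701 - \frac{i \sqrt{517824991}}{376} \approx 1.037 \cdot 10^{5} - 60.521 i$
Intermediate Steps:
$v = - \frac{i \sqrt{517824991}}{376}$ ($v = - \frac{\sqrt{\frac{1}{-195 + 7} + 644 \left(-91\right)}}{4} = - \frac{\sqrt{\frac{1}{-188} - 58604}}{4} = - \frac{\sqrt{- \frac{1}{188} - 58604}}{4} = - \frac{\sqrt{- \frac{11017553}{188}}}{4} = - \frac{\frac{1}{94} i \sqrt{517824991}}{4} = - \frac{i \sqrt{517824991}}{376} \approx - 60.521 i$)
$\left(v + p{\left(417 \right)}\right) + 103284 = \left(- \frac{i \sqrt{517824991}}{376} + 417\right) + 103284 = \left(417 - \frac{i \sqrt{517824991}}{376}\right) + 103284 = 103701 - \frac{i \sqrt{517824991}}{376}$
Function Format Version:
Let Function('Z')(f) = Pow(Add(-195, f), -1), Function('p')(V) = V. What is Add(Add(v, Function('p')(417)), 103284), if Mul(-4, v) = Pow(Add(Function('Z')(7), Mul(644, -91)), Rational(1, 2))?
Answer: Add(103701, Mul(Rational(-1, 376), I, Pow(517824991, Rational(1, 2)))) ≈ Add(1.0370e+5, Mul(-60.521, I))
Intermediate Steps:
v = Mul(Rational(-1, 376), I, Pow(517824991, Rational(1, 2))) (v = Mul(Rational(-1, 4), Pow(Add(Pow(Add(-195, 7), -1), Mul(644, -91)), Rational(1, 2))) = Mul(Rational(-1, 4), Pow(Add(Pow(-188, -1), -58604), Rational(1, 2))) = Mul(Rational(-1, 4), Pow(Add(Rational(-1, 188), -58604), Rational(1, 2))) = Mul(Rational(-1, 4), Pow(Rational(-11017553, 188), Rational(1, 2))) = Mul(Rational(-1, 4), Mul(Rational(1, 94), I, Pow(517824991, Rational(1, 2)))) = Mul(Rational(-1, 376), I, Pow(517824991, Rational(1, 2))) ≈ Mul(-60.521, I))
Add(Add(v, Function('p')(417)), 103284) = Add(Add(Mul(Rational(-1, 376), I, Pow(517824991, Rational(1, 2))), 417), 103284) = Add(Add(417, Mul(Rational(-1, 376), I, Pow(517824991, Rational(1, 2)))), 103284) = Add(103701, Mul(Rational(-1, 376), I, Pow(517824991, Rational(1, 2))))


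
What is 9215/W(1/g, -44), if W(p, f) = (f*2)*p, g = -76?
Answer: 175085/22 ≈ 7958.4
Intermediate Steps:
W(p, f) = 2*f*p (W(p, f) = (2*f)*p = 2*f*p)
9215/W(1/g, -44) = 9215/((2*(-44)*(1/(-76)))) = 9215/((2*(-44)*(1*(-1/76)))) = 9215/((2*(-44)*(-1/76))) = 9215/(22/19) = 9215*(19/22) = 175085/22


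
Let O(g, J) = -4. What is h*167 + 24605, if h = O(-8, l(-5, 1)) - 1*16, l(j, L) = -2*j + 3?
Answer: 21265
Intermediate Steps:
l(j, L) = 3 - 2*j
h = -20 (h = -4 - 1*16 = -4 - 16 = -20)
h*167 + 24605 = -20*167 + 24605 = -3340 + 24605 = 21265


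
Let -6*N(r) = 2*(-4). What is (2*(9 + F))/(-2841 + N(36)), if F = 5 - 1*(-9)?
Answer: -138/8519 ≈ -0.016199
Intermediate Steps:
N(r) = 4/3 (N(r) = -(-4)/3 = -⅙*(-8) = 4/3)
F = 14 (F = 5 + 9 = 14)
(2*(9 + F))/(-2841 + N(36)) = (2*(9 + 14))/(-2841 + 4/3) = (2*23)/(-8519/3) = 46*(-3/8519) = -138/8519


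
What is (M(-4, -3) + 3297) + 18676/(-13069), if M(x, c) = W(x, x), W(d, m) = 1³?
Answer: 6154698/1867 ≈ 3296.6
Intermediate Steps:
W(d, m) = 1
M(x, c) = 1
(M(-4, -3) + 3297) + 18676/(-13069) = (1 + 3297) + 18676/(-13069) = 3298 + 18676*(-1/13069) = 3298 - 2668/1867 = 6154698/1867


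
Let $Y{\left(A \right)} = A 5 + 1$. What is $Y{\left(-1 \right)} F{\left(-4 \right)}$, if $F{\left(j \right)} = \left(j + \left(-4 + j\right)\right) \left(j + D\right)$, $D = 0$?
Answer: $-192$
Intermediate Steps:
$F{\left(j \right)} = j \left(-4 + 2 j\right)$ ($F{\left(j \right)} = \left(j + \left(-4 + j\right)\right) \left(j + 0\right) = \left(-4 + 2 j\right) j = j \left(-4 + 2 j\right)$)
$Y{\left(A \right)} = 1 + 5 A$ ($Y{\left(A \right)} = 5 A + 1 = 1 + 5 A$)
$Y{\left(-1 \right)} F{\left(-4 \right)} = \left(1 + 5 \left(-1\right)\right) 2 \left(-4\right) \left(-2 - 4\right) = \left(1 - 5\right) 2 \left(-4\right) \left(-6\right) = \left(-4\right) 48 = -192$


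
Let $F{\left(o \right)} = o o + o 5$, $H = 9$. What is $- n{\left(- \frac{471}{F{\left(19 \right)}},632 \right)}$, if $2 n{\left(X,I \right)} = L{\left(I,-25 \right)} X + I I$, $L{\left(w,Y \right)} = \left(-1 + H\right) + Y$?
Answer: $- \frac{60715117}{304} \approx -1.9972 \cdot 10^{5}$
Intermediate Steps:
$L{\left(w,Y \right)} = 8 + Y$ ($L{\left(w,Y \right)} = \left(-1 + 9\right) + Y = 8 + Y$)
$F{\left(o \right)} = o^{2} + 5 o$
$n{\left(X,I \right)} = \frac{I^{2}}{2} - \frac{17 X}{2}$ ($n{\left(X,I \right)} = \frac{\left(8 - 25\right) X + I I}{2} = \frac{- 17 X + I^{2}}{2} = \frac{I^{2} - 17 X}{2} = \frac{I^{2}}{2} - \frac{17 X}{2}$)
$- n{\left(- \frac{471}{F{\left(19 \right)}},632 \right)} = - (\frac{632^{2}}{2} - \frac{17 \left(- \frac{471}{19 \left(5 + 19\right)}\right)}{2}) = - (\frac{1}{2} \cdot 399424 - \frac{17 \left(- \frac{471}{19 \cdot 24}\right)}{2}) = - (199712 - \frac{17 \left(- \frac{471}{456}\right)}{2}) = - (199712 - \frac{17 \left(\left(-471\right) \frac{1}{456}\right)}{2}) = - (199712 - - \frac{2669}{304}) = - (199712 + \frac{2669}{304}) = \left(-1\right) \frac{60715117}{304} = - \frac{60715117}{304}$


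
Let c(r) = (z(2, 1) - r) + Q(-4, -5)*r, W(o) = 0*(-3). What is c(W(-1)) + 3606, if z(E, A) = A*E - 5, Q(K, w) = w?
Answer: 3603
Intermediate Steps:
z(E, A) = -5 + A*E
W(o) = 0
c(r) = -3 - 6*r (c(r) = ((-5 + 1*2) - r) - 5*r = ((-5 + 2) - r) - 5*r = (-3 - r) - 5*r = -3 - 6*r)
c(W(-1)) + 3606 = (-3 - 6*0) + 3606 = (-3 + 0) + 3606 = -3 + 3606 = 3603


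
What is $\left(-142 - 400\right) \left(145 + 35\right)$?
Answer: $-97560$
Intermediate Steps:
$\left(-142 - 400\right) \left(145 + 35\right) = \left(-542\right) 180 = -97560$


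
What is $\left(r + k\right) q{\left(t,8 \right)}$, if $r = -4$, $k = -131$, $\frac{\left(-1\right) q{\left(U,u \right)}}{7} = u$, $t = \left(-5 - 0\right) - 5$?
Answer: $7560$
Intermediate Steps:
$t = -10$ ($t = \left(-5 + 0\right) - 5 = -5 - 5 = -10$)
$q{\left(U,u \right)} = - 7 u$
$\left(r + k\right) q{\left(t,8 \right)} = \left(-4 - 131\right) \left(\left(-7\right) 8\right) = \left(-135\right) \left(-56\right) = 7560$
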